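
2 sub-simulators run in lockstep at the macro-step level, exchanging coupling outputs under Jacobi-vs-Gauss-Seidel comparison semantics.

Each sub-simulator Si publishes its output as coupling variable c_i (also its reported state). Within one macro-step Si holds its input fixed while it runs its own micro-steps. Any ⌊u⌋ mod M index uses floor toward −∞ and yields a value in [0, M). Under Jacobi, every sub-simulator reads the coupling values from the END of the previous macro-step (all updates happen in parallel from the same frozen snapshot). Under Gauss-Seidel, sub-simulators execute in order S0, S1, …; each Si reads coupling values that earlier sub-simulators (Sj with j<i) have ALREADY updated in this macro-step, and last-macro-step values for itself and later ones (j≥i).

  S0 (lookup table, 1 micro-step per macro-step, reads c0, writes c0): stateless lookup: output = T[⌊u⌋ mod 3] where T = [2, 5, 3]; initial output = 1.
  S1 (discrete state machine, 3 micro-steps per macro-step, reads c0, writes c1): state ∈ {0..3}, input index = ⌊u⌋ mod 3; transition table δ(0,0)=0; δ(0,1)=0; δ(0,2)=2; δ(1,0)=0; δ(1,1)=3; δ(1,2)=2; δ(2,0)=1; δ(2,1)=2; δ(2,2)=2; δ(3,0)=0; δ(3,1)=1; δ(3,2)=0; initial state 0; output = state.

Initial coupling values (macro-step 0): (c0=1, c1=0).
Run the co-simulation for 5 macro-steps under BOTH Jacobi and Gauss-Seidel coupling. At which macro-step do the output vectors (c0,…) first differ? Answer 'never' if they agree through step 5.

first divergence at macro-step: 1

[Jacobi] macro 1: S0 reads c0=1 → after 1×micro: 5; S1 reads c0=1 → after 3×micro: 0 ⇒ (c0=5, c1=0)
[Jacobi] macro 2: S0 reads c0=5 → after 1×micro: 3; S1 reads c0=5 → after 3×micro: 2 ⇒ (c0=3, c1=2)
[Jacobi] macro 3: S0 reads c0=3 → after 1×micro: 2; S1 reads c0=3 → after 3×micro: 0 ⇒ (c0=2, c1=0)
[Jacobi] macro 4: S0 reads c0=2 → after 1×micro: 3; S1 reads c0=2 → after 3×micro: 2 ⇒ (c0=3, c1=2)
[Jacobi] macro 5: S0 reads c0=3 → after 1×micro: 2; S1 reads c0=3 → after 3×micro: 0 ⇒ (c0=2, c1=0)
[Gauss-Seidel] macro 1: S0 reads c0=1 → after 1×micro: 5; S1 reads c0=5 → after 3×micro: 2 ⇒ (c0=5, c1=2)
[Gauss-Seidel] macro 2: S0 reads c0=5 → after 1×micro: 3; S1 reads c0=3 → after 3×micro: 0 ⇒ (c0=3, c1=0)
[Gauss-Seidel] macro 3: S0 reads c0=3 → after 1×micro: 2; S1 reads c0=2 → after 3×micro: 2 ⇒ (c0=2, c1=2)
[Gauss-Seidel] macro 4: S0 reads c0=2 → after 1×micro: 3; S1 reads c0=3 → after 3×micro: 0 ⇒ (c0=3, c1=0)
[Gauss-Seidel] macro 5: S0 reads c0=3 → after 1×micro: 2; S1 reads c0=2 → after 3×micro: 2 ⇒ (c0=2, c1=2)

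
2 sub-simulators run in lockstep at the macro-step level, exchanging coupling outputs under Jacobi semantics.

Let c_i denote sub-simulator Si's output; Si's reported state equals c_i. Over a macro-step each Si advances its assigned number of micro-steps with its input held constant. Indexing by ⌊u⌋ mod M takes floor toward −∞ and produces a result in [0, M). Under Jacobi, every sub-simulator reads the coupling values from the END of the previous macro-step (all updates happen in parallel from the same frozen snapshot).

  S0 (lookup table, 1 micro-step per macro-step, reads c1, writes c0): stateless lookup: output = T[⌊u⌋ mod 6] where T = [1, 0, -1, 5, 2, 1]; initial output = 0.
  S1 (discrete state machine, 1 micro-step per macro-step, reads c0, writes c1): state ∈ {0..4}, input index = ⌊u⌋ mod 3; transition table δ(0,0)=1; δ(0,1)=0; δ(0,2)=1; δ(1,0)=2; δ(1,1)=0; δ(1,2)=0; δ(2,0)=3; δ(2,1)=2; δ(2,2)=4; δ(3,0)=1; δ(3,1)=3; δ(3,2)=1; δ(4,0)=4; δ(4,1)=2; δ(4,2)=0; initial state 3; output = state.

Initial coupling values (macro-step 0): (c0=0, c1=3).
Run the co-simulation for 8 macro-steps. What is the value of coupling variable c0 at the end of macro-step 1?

macro 1: S0 reads c1=3 → after 1×micro: 5; S1 reads c0=0 → after 1×micro: 1 ⇒ (c0=5, c1=1)
macro 2: S0 reads c1=1 → after 1×micro: 0; S1 reads c0=5 → after 1×micro: 0 ⇒ (c0=0, c1=0)
macro 3: S0 reads c1=0 → after 1×micro: 1; S1 reads c0=0 → after 1×micro: 1 ⇒ (c0=1, c1=1)
macro 4: S0 reads c1=1 → after 1×micro: 0; S1 reads c0=1 → after 1×micro: 0 ⇒ (c0=0, c1=0)
macro 5: S0 reads c1=0 → after 1×micro: 1; S1 reads c0=0 → after 1×micro: 1 ⇒ (c0=1, c1=1)
macro 6: S0 reads c1=1 → after 1×micro: 0; S1 reads c0=1 → after 1×micro: 0 ⇒ (c0=0, c1=0)
macro 7: S0 reads c1=0 → after 1×micro: 1; S1 reads c0=0 → after 1×micro: 1 ⇒ (c0=1, c1=1)
macro 8: S0 reads c1=1 → after 1×micro: 0; S1 reads c0=1 → after 1×micro: 0 ⇒ (c0=0, c1=0)

c0 at macro-step 1 = 5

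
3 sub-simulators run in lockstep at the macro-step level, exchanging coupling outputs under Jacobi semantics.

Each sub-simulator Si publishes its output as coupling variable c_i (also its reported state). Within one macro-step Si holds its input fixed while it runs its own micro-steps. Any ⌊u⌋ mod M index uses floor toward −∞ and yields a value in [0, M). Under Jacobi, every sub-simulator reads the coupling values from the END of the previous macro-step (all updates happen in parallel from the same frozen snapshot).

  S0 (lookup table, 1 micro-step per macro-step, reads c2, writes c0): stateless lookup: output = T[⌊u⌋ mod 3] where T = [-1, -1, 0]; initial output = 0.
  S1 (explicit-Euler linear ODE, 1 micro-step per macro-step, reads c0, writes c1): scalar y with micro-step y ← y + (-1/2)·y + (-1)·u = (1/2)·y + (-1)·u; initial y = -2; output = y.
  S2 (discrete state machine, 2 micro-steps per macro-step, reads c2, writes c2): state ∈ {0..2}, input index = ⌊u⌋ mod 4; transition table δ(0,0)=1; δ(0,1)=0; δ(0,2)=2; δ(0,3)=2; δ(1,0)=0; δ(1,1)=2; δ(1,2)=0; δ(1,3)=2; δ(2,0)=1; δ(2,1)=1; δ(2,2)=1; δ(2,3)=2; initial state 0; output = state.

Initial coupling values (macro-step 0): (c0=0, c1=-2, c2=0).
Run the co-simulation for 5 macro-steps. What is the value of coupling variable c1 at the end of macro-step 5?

c1 at macro-step 5 = 29/16

macro 1: S0 reads c2=0 → after 1×micro: -1; S1 reads c0=0 → after 1×micro: -1; S2 reads c2=0 → after 2×micro: 0 ⇒ (c0=-1, c1=-1, c2=0)
macro 2: S0 reads c2=0 → after 1×micro: -1; S1 reads c0=-1 → after 1×micro: 1/2; S2 reads c2=0 → after 2×micro: 0 ⇒ (c0=-1, c1=1/2, c2=0)
macro 3: S0 reads c2=0 → after 1×micro: -1; S1 reads c0=-1 → after 1×micro: 5/4; S2 reads c2=0 → after 2×micro: 0 ⇒ (c0=-1, c1=5/4, c2=0)
macro 4: S0 reads c2=0 → after 1×micro: -1; S1 reads c0=-1 → after 1×micro: 13/8; S2 reads c2=0 → after 2×micro: 0 ⇒ (c0=-1, c1=13/8, c2=0)
macro 5: S0 reads c2=0 → after 1×micro: -1; S1 reads c0=-1 → after 1×micro: 29/16; S2 reads c2=0 → after 2×micro: 0 ⇒ (c0=-1, c1=29/16, c2=0)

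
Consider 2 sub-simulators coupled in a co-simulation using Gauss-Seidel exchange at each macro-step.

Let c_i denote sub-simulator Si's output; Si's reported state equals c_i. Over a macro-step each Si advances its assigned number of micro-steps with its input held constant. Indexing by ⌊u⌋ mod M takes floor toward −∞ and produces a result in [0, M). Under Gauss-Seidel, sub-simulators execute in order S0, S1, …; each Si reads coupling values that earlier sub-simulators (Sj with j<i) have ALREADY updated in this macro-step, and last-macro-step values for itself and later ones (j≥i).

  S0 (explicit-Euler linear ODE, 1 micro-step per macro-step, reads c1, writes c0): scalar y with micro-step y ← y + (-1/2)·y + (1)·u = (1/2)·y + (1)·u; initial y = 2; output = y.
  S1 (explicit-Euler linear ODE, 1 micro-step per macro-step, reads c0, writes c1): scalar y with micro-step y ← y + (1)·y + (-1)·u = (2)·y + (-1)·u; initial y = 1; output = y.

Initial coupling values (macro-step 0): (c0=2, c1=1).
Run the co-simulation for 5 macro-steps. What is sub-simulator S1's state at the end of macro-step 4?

macro 1: S0 reads c1=1 → after 1×micro: 2; S1 reads c0=2 → after 1×micro: 0 ⇒ (c0=2, c1=0)
macro 2: S0 reads c1=0 → after 1×micro: 1; S1 reads c0=1 → after 1×micro: -1 ⇒ (c0=1, c1=-1)
macro 3: S0 reads c1=-1 → after 1×micro: -1/2; S1 reads c0=-1/2 → after 1×micro: -3/2 ⇒ (c0=-1/2, c1=-3/2)
macro 4: S0 reads c1=-3/2 → after 1×micro: -7/4; S1 reads c0=-7/4 → after 1×micro: -5/4 ⇒ (c0=-7/4, c1=-5/4)
macro 5: S0 reads c1=-5/4 → after 1×micro: -17/8; S1 reads c0=-17/8 → after 1×micro: -3/8 ⇒ (c0=-17/8, c1=-3/8)

S1 state at macro-step 4 = -5/4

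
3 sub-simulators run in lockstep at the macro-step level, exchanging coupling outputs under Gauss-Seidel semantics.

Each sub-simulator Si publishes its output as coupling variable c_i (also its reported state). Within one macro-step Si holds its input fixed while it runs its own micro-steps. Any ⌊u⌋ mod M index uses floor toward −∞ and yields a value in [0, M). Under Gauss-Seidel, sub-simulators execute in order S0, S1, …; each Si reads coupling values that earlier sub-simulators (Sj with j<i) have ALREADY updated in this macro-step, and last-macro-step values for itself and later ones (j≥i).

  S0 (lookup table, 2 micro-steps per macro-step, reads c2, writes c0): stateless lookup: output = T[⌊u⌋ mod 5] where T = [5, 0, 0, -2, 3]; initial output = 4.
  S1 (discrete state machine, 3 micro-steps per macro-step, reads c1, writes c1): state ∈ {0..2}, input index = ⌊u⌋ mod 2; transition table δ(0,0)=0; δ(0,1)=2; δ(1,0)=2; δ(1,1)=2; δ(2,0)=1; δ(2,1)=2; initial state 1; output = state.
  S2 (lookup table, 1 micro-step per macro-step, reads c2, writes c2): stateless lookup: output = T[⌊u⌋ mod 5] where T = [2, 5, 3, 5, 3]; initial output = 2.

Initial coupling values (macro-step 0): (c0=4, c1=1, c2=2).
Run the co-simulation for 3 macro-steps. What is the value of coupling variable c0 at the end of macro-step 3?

macro 1: S0 reads c2=2 → after 2×micro: 0; S1 reads c1=1 → after 3×micro: 2; S2 reads c2=2 → after 1×micro: 3 ⇒ (c0=0, c1=2, c2=3)
macro 2: S0 reads c2=3 → after 2×micro: -2; S1 reads c1=2 → after 3×micro: 1; S2 reads c2=3 → after 1×micro: 5 ⇒ (c0=-2, c1=1, c2=5)
macro 3: S0 reads c2=5 → after 2×micro: 5; S1 reads c1=1 → after 3×micro: 2; S2 reads c2=5 → after 1×micro: 2 ⇒ (c0=5, c1=2, c2=2)

c0 at macro-step 3 = 5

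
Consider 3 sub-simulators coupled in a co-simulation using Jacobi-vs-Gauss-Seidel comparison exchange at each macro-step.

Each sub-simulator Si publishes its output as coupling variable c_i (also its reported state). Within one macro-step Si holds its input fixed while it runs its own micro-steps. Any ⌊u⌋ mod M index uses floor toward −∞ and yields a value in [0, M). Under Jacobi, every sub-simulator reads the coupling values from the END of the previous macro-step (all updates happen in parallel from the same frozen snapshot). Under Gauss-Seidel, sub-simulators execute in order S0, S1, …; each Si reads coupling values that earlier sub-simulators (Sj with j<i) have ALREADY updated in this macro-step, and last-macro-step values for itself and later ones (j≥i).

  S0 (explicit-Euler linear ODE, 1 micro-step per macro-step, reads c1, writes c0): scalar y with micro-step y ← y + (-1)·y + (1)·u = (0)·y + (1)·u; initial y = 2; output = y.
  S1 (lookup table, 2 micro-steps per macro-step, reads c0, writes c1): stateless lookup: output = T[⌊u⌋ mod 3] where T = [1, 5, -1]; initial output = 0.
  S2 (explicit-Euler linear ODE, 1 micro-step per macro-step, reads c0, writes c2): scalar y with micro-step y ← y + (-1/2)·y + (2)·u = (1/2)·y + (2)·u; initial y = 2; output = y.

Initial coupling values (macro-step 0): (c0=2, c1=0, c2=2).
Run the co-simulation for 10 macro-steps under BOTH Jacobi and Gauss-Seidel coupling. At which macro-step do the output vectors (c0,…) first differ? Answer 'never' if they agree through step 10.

[Jacobi] macro 1: S0 reads c1=0 → after 1×micro: 0; S1 reads c0=2 → after 2×micro: -1; S2 reads c0=2 → after 1×micro: 5 ⇒ (c0=0, c1=-1, c2=5)
[Jacobi] macro 2: S0 reads c1=-1 → after 1×micro: -1; S1 reads c0=0 → after 2×micro: 1; S2 reads c0=0 → after 1×micro: 5/2 ⇒ (c0=-1, c1=1, c2=5/2)
[Jacobi] macro 3: S0 reads c1=1 → after 1×micro: 1; S1 reads c0=-1 → after 2×micro: -1; S2 reads c0=-1 → after 1×micro: -3/4 ⇒ (c0=1, c1=-1, c2=-3/4)
[Jacobi] macro 4: S0 reads c1=-1 → after 1×micro: -1; S1 reads c0=1 → after 2×micro: 5; S2 reads c0=1 → after 1×micro: 13/8 ⇒ (c0=-1, c1=5, c2=13/8)
[Jacobi] macro 5: S0 reads c1=5 → after 1×micro: 5; S1 reads c0=-1 → after 2×micro: -1; S2 reads c0=-1 → after 1×micro: -19/16 ⇒ (c0=5, c1=-1, c2=-19/16)
[Jacobi] macro 6: S0 reads c1=-1 → after 1×micro: -1; S1 reads c0=5 → after 2×micro: -1; S2 reads c0=5 → after 1×micro: 301/32 ⇒ (c0=-1, c1=-1, c2=301/32)
[Jacobi] macro 7: S0 reads c1=-1 → after 1×micro: -1; S1 reads c0=-1 → after 2×micro: -1; S2 reads c0=-1 → after 1×micro: 173/64 ⇒ (c0=-1, c1=-1, c2=173/64)
[Jacobi] macro 8: S0 reads c1=-1 → after 1×micro: -1; S1 reads c0=-1 → after 2×micro: -1; S2 reads c0=-1 → after 1×micro: -83/128 ⇒ (c0=-1, c1=-1, c2=-83/128)
[Jacobi] macro 9: S0 reads c1=-1 → after 1×micro: -1; S1 reads c0=-1 → after 2×micro: -1; S2 reads c0=-1 → after 1×micro: -595/256 ⇒ (c0=-1, c1=-1, c2=-595/256)
[Jacobi] macro 10: S0 reads c1=-1 → after 1×micro: -1; S1 reads c0=-1 → after 2×micro: -1; S2 reads c0=-1 → after 1×micro: -1619/512 ⇒ (c0=-1, c1=-1, c2=-1619/512)
[Gauss-Seidel] macro 1: S0 reads c1=0 → after 1×micro: 0; S1 reads c0=0 → after 2×micro: 1; S2 reads c0=0 → after 1×micro: 1 ⇒ (c0=0, c1=1, c2=1)
[Gauss-Seidel] macro 2: S0 reads c1=1 → after 1×micro: 1; S1 reads c0=1 → after 2×micro: 5; S2 reads c0=1 → after 1×micro: 5/2 ⇒ (c0=1, c1=5, c2=5/2)
[Gauss-Seidel] macro 3: S0 reads c1=5 → after 1×micro: 5; S1 reads c0=5 → after 2×micro: -1; S2 reads c0=5 → after 1×micro: 45/4 ⇒ (c0=5, c1=-1, c2=45/4)
[Gauss-Seidel] macro 4: S0 reads c1=-1 → after 1×micro: -1; S1 reads c0=-1 → after 2×micro: -1; S2 reads c0=-1 → after 1×micro: 29/8 ⇒ (c0=-1, c1=-1, c2=29/8)
[Gauss-Seidel] macro 5: S0 reads c1=-1 → after 1×micro: -1; S1 reads c0=-1 → after 2×micro: -1; S2 reads c0=-1 → after 1×micro: -3/16 ⇒ (c0=-1, c1=-1, c2=-3/16)
[Gauss-Seidel] macro 6: S0 reads c1=-1 → after 1×micro: -1; S1 reads c0=-1 → after 2×micro: -1; S2 reads c0=-1 → after 1×micro: -67/32 ⇒ (c0=-1, c1=-1, c2=-67/32)
[Gauss-Seidel] macro 7: S0 reads c1=-1 → after 1×micro: -1; S1 reads c0=-1 → after 2×micro: -1; S2 reads c0=-1 → after 1×micro: -195/64 ⇒ (c0=-1, c1=-1, c2=-195/64)
[Gauss-Seidel] macro 8: S0 reads c1=-1 → after 1×micro: -1; S1 reads c0=-1 → after 2×micro: -1; S2 reads c0=-1 → after 1×micro: -451/128 ⇒ (c0=-1, c1=-1, c2=-451/128)
[Gauss-Seidel] macro 9: S0 reads c1=-1 → after 1×micro: -1; S1 reads c0=-1 → after 2×micro: -1; S2 reads c0=-1 → after 1×micro: -963/256 ⇒ (c0=-1, c1=-1, c2=-963/256)
[Gauss-Seidel] macro 10: S0 reads c1=-1 → after 1×micro: -1; S1 reads c0=-1 → after 2×micro: -1; S2 reads c0=-1 → after 1×micro: -1987/512 ⇒ (c0=-1, c1=-1, c2=-1987/512)

first divergence at macro-step: 1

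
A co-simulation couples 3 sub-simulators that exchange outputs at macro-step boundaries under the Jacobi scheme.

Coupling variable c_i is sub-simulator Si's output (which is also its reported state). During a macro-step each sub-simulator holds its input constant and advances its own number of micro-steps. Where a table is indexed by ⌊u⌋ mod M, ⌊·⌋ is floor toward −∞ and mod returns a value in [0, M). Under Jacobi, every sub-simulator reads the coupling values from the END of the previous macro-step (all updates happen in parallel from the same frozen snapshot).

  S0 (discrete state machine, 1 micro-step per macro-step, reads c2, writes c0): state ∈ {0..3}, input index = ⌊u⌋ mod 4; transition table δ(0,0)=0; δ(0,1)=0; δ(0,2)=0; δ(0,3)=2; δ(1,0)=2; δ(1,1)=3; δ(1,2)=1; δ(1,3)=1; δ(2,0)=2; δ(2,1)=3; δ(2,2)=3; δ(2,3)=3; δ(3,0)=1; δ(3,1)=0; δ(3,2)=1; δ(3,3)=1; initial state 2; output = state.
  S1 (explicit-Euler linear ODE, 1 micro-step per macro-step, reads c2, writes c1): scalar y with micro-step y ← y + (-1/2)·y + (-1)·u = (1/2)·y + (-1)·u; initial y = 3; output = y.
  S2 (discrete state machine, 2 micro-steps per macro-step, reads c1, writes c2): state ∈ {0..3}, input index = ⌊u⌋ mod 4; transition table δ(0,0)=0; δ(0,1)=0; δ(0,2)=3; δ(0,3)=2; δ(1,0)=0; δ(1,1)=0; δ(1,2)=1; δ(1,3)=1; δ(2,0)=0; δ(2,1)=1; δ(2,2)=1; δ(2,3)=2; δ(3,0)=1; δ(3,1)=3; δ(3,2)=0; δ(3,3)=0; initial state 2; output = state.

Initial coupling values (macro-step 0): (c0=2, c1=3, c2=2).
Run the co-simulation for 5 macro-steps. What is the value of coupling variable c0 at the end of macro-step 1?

c0 at macro-step 1 = 3

macro 1: S0 reads c2=2 → after 1×micro: 3; S1 reads c2=2 → after 1×micro: -1/2; S2 reads c1=3 → after 2×micro: 2 ⇒ (c0=3, c1=-1/2, c2=2)
macro 2: S0 reads c2=2 → after 1×micro: 1; S1 reads c2=2 → after 1×micro: -9/4; S2 reads c1=-1/2 → after 2×micro: 2 ⇒ (c0=1, c1=-9/4, c2=2)
macro 3: S0 reads c2=2 → after 1×micro: 1; S1 reads c2=2 → after 1×micro: -25/8; S2 reads c1=-9/4 → after 2×micro: 0 ⇒ (c0=1, c1=-25/8, c2=0)
macro 4: S0 reads c2=0 → after 1×micro: 2; S1 reads c2=0 → after 1×micro: -25/16; S2 reads c1=-25/8 → after 2×micro: 0 ⇒ (c0=2, c1=-25/16, c2=0)
macro 5: S0 reads c2=0 → after 1×micro: 2; S1 reads c2=0 → after 1×micro: -25/32; S2 reads c1=-25/16 → after 2×micro: 0 ⇒ (c0=2, c1=-25/32, c2=0)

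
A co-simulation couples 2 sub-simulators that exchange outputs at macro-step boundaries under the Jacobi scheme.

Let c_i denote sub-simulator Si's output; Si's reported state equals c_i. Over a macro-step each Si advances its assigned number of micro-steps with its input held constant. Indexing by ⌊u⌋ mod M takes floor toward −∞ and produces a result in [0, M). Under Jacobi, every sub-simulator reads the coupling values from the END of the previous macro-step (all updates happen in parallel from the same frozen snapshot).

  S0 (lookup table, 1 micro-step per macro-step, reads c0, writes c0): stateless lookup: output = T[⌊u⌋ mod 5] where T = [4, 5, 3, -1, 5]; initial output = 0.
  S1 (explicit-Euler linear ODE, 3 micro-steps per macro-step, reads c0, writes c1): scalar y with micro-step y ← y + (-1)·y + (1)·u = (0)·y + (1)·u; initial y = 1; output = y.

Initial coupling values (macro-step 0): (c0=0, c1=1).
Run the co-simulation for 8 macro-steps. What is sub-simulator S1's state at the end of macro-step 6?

macro 1: S0 reads c0=0 → after 1×micro: 4; S1 reads c0=0 → after 3×micro: 0 ⇒ (c0=4, c1=0)
macro 2: S0 reads c0=4 → after 1×micro: 5; S1 reads c0=4 → after 3×micro: 4 ⇒ (c0=5, c1=4)
macro 3: S0 reads c0=5 → after 1×micro: 4; S1 reads c0=5 → after 3×micro: 5 ⇒ (c0=4, c1=5)
macro 4: S0 reads c0=4 → after 1×micro: 5; S1 reads c0=4 → after 3×micro: 4 ⇒ (c0=5, c1=4)
macro 5: S0 reads c0=5 → after 1×micro: 4; S1 reads c0=5 → after 3×micro: 5 ⇒ (c0=4, c1=5)
macro 6: S0 reads c0=4 → after 1×micro: 5; S1 reads c0=4 → after 3×micro: 4 ⇒ (c0=5, c1=4)
macro 7: S0 reads c0=5 → after 1×micro: 4; S1 reads c0=5 → after 3×micro: 5 ⇒ (c0=4, c1=5)
macro 8: S0 reads c0=4 → after 1×micro: 5; S1 reads c0=4 → after 3×micro: 4 ⇒ (c0=5, c1=4)

S1 state at macro-step 6 = 4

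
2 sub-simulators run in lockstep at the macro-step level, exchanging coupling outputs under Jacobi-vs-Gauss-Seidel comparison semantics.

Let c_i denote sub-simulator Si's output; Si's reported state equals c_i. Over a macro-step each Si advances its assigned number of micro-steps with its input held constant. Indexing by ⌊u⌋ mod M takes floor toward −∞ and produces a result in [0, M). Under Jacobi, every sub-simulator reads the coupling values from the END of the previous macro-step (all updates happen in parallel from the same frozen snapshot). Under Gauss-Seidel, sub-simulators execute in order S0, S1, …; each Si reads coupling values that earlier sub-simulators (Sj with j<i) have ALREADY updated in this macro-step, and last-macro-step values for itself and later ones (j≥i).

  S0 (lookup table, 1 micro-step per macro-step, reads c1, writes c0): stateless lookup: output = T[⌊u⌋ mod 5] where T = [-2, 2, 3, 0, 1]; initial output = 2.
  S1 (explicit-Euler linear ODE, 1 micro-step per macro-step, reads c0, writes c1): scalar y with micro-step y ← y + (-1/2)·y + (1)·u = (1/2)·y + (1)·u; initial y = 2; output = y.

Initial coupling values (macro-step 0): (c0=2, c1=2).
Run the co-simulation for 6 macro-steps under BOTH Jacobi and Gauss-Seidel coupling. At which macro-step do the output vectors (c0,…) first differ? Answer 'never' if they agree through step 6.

first divergence at macro-step: 1

[Jacobi] macro 1: S0 reads c1=2 → after 1×micro: 3; S1 reads c0=2 → after 1×micro: 3 ⇒ (c0=3, c1=3)
[Jacobi] macro 2: S0 reads c1=3 → after 1×micro: 0; S1 reads c0=3 → after 1×micro: 9/2 ⇒ (c0=0, c1=9/2)
[Jacobi] macro 3: S0 reads c1=9/2 → after 1×micro: 1; S1 reads c0=0 → after 1×micro: 9/4 ⇒ (c0=1, c1=9/4)
[Jacobi] macro 4: S0 reads c1=9/4 → after 1×micro: 3; S1 reads c0=1 → after 1×micro: 17/8 ⇒ (c0=3, c1=17/8)
[Jacobi] macro 5: S0 reads c1=17/8 → after 1×micro: 3; S1 reads c0=3 → after 1×micro: 65/16 ⇒ (c0=3, c1=65/16)
[Jacobi] macro 6: S0 reads c1=65/16 → after 1×micro: 1; S1 reads c0=3 → after 1×micro: 161/32 ⇒ (c0=1, c1=161/32)
[Gauss-Seidel] macro 1: S0 reads c1=2 → after 1×micro: 3; S1 reads c0=3 → after 1×micro: 4 ⇒ (c0=3, c1=4)
[Gauss-Seidel] macro 2: S0 reads c1=4 → after 1×micro: 1; S1 reads c0=1 → after 1×micro: 3 ⇒ (c0=1, c1=3)
[Gauss-Seidel] macro 3: S0 reads c1=3 → after 1×micro: 0; S1 reads c0=0 → after 1×micro: 3/2 ⇒ (c0=0, c1=3/2)
[Gauss-Seidel] macro 4: S0 reads c1=3/2 → after 1×micro: 2; S1 reads c0=2 → after 1×micro: 11/4 ⇒ (c0=2, c1=11/4)
[Gauss-Seidel] macro 5: S0 reads c1=11/4 → after 1×micro: 3; S1 reads c0=3 → after 1×micro: 35/8 ⇒ (c0=3, c1=35/8)
[Gauss-Seidel] macro 6: S0 reads c1=35/8 → after 1×micro: 1; S1 reads c0=1 → after 1×micro: 51/16 ⇒ (c0=1, c1=51/16)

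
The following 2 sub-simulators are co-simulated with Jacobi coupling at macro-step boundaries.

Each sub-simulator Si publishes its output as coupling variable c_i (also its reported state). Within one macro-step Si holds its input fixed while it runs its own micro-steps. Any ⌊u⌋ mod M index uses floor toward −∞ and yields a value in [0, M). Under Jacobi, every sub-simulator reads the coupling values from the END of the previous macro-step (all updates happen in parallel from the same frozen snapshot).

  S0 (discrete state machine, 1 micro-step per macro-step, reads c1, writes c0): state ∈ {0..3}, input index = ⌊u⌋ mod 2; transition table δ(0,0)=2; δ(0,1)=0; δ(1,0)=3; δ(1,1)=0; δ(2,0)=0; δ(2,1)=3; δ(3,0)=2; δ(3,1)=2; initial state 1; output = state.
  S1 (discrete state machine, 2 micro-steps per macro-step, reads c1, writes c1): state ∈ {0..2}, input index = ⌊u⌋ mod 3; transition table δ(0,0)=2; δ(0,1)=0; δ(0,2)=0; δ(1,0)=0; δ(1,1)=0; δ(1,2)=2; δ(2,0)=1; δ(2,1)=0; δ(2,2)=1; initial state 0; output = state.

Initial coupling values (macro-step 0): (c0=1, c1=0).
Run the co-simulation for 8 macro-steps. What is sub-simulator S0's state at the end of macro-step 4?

macro 1: S0 reads c1=0 → after 1×micro: 3; S1 reads c1=0 → after 2×micro: 1 ⇒ (c0=3, c1=1)
macro 2: S0 reads c1=1 → after 1×micro: 2; S1 reads c1=1 → after 2×micro: 0 ⇒ (c0=2, c1=0)
macro 3: S0 reads c1=0 → after 1×micro: 0; S1 reads c1=0 → after 2×micro: 1 ⇒ (c0=0, c1=1)
macro 4: S0 reads c1=1 → after 1×micro: 0; S1 reads c1=1 → after 2×micro: 0 ⇒ (c0=0, c1=0)
macro 5: S0 reads c1=0 → after 1×micro: 2; S1 reads c1=0 → after 2×micro: 1 ⇒ (c0=2, c1=1)
macro 6: S0 reads c1=1 → after 1×micro: 3; S1 reads c1=1 → after 2×micro: 0 ⇒ (c0=3, c1=0)
macro 7: S0 reads c1=0 → after 1×micro: 2; S1 reads c1=0 → after 2×micro: 1 ⇒ (c0=2, c1=1)
macro 8: S0 reads c1=1 → after 1×micro: 3; S1 reads c1=1 → after 2×micro: 0 ⇒ (c0=3, c1=0)

S0 state at macro-step 4 = 0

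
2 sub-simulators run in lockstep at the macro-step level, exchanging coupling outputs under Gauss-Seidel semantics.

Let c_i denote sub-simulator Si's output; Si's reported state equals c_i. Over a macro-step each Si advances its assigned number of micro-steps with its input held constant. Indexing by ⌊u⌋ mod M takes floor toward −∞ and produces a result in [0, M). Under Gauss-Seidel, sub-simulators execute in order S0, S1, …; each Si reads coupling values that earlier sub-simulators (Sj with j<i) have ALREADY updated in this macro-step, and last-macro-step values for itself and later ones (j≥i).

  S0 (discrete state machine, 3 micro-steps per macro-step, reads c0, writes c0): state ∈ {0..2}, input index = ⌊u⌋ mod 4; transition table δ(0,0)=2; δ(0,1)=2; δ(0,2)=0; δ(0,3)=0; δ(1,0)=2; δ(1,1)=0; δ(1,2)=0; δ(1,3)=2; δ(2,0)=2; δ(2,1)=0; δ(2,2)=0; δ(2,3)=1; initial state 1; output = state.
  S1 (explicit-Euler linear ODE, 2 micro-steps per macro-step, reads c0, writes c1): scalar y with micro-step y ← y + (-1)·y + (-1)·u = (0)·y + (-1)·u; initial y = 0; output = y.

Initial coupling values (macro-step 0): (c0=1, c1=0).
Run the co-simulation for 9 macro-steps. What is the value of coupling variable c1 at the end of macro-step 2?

c1 at macro-step 2 = -2

macro 1: S0 reads c0=1 → after 3×micro: 0; S1 reads c0=0 → after 2×micro: 0 ⇒ (c0=0, c1=0)
macro 2: S0 reads c0=0 → after 3×micro: 2; S1 reads c0=2 → after 2×micro: -2 ⇒ (c0=2, c1=-2)
macro 3: S0 reads c0=2 → after 3×micro: 0; S1 reads c0=0 → after 2×micro: 0 ⇒ (c0=0, c1=0)
macro 4: S0 reads c0=0 → after 3×micro: 2; S1 reads c0=2 → after 2×micro: -2 ⇒ (c0=2, c1=-2)
macro 5: S0 reads c0=2 → after 3×micro: 0; S1 reads c0=0 → after 2×micro: 0 ⇒ (c0=0, c1=0)
macro 6: S0 reads c0=0 → after 3×micro: 2; S1 reads c0=2 → after 2×micro: -2 ⇒ (c0=2, c1=-2)
macro 7: S0 reads c0=2 → after 3×micro: 0; S1 reads c0=0 → after 2×micro: 0 ⇒ (c0=0, c1=0)
macro 8: S0 reads c0=0 → after 3×micro: 2; S1 reads c0=2 → after 2×micro: -2 ⇒ (c0=2, c1=-2)
macro 9: S0 reads c0=2 → after 3×micro: 0; S1 reads c0=0 → after 2×micro: 0 ⇒ (c0=0, c1=0)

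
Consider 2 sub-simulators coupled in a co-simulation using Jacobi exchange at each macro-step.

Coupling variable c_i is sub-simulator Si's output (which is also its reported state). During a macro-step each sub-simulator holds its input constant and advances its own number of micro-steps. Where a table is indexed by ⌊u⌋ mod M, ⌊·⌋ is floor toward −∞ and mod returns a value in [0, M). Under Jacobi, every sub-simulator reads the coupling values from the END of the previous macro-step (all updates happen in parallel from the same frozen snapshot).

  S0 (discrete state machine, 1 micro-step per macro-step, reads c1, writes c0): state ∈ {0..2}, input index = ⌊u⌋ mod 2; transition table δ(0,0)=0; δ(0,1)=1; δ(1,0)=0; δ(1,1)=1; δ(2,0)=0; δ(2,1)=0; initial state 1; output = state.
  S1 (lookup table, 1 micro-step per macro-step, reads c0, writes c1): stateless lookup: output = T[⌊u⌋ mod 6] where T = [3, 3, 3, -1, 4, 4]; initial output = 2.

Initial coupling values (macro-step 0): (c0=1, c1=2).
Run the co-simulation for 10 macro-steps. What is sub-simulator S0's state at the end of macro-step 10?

macro 1: S0 reads c1=2 → after 1×micro: 0; S1 reads c0=1 → after 1×micro: 3 ⇒ (c0=0, c1=3)
macro 2: S0 reads c1=3 → after 1×micro: 1; S1 reads c0=0 → after 1×micro: 3 ⇒ (c0=1, c1=3)
macro 3: S0 reads c1=3 → after 1×micro: 1; S1 reads c0=1 → after 1×micro: 3 ⇒ (c0=1, c1=3)
macro 4: S0 reads c1=3 → after 1×micro: 1; S1 reads c0=1 → after 1×micro: 3 ⇒ (c0=1, c1=3)
macro 5: S0 reads c1=3 → after 1×micro: 1; S1 reads c0=1 → after 1×micro: 3 ⇒ (c0=1, c1=3)
macro 6: S0 reads c1=3 → after 1×micro: 1; S1 reads c0=1 → after 1×micro: 3 ⇒ (c0=1, c1=3)
macro 7: S0 reads c1=3 → after 1×micro: 1; S1 reads c0=1 → after 1×micro: 3 ⇒ (c0=1, c1=3)
macro 8: S0 reads c1=3 → after 1×micro: 1; S1 reads c0=1 → after 1×micro: 3 ⇒ (c0=1, c1=3)
macro 9: S0 reads c1=3 → after 1×micro: 1; S1 reads c0=1 → after 1×micro: 3 ⇒ (c0=1, c1=3)
macro 10: S0 reads c1=3 → after 1×micro: 1; S1 reads c0=1 → after 1×micro: 3 ⇒ (c0=1, c1=3)

S0 state at macro-step 10 = 1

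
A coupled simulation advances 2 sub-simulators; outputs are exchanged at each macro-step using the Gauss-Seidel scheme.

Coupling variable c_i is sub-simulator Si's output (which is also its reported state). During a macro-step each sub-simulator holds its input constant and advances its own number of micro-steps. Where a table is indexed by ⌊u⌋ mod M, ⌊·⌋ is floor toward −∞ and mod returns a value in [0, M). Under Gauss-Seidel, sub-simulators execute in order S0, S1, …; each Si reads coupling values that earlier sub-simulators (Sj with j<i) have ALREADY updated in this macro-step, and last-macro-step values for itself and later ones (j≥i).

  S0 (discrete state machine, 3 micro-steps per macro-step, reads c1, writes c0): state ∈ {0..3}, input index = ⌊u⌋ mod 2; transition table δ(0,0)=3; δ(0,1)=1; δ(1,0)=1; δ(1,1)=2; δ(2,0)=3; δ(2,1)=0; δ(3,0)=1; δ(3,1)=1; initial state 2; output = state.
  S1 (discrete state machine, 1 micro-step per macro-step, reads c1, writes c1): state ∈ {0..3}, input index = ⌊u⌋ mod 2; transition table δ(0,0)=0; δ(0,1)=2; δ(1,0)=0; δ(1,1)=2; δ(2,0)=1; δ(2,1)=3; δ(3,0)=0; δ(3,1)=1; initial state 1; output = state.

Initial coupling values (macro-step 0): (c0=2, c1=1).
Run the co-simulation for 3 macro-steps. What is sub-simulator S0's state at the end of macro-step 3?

S0 state at macro-step 3 = 1

macro 1: S0 reads c1=1 → after 3×micro: 2; S1 reads c1=1 → after 1×micro: 2 ⇒ (c0=2, c1=2)
macro 2: S0 reads c1=2 → after 3×micro: 1; S1 reads c1=2 → after 1×micro: 1 ⇒ (c0=1, c1=1)
macro 3: S0 reads c1=1 → after 3×micro: 1; S1 reads c1=1 → after 1×micro: 2 ⇒ (c0=1, c1=2)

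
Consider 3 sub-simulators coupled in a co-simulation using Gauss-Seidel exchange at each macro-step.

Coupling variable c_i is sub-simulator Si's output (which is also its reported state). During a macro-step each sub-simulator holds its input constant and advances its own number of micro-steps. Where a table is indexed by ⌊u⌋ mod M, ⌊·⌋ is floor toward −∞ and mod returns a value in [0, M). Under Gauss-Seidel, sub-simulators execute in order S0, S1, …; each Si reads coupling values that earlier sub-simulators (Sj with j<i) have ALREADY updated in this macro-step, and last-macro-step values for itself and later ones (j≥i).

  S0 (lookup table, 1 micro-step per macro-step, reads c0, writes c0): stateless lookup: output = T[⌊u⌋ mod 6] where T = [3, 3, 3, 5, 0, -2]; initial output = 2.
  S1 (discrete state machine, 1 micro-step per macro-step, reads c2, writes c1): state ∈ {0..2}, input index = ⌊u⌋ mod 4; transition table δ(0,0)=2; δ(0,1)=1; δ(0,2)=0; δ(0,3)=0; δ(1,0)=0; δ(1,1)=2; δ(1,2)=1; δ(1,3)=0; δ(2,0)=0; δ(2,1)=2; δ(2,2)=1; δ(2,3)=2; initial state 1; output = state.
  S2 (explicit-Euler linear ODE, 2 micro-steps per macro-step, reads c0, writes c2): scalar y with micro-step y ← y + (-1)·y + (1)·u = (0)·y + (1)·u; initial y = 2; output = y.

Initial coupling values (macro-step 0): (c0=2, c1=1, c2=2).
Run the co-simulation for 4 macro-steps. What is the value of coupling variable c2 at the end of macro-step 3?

c2 at macro-step 3 = -2

macro 1: S0 reads c0=2 → after 1×micro: 3; S1 reads c2=2 → after 1×micro: 1; S2 reads c0=3 → after 2×micro: 3 ⇒ (c0=3, c1=1, c2=3)
macro 2: S0 reads c0=3 → after 1×micro: 5; S1 reads c2=3 → after 1×micro: 0; S2 reads c0=5 → after 2×micro: 5 ⇒ (c0=5, c1=0, c2=5)
macro 3: S0 reads c0=5 → after 1×micro: -2; S1 reads c2=5 → after 1×micro: 1; S2 reads c0=-2 → after 2×micro: -2 ⇒ (c0=-2, c1=1, c2=-2)
macro 4: S0 reads c0=-2 → after 1×micro: 0; S1 reads c2=-2 → after 1×micro: 1; S2 reads c0=0 → after 2×micro: 0 ⇒ (c0=0, c1=1, c2=0)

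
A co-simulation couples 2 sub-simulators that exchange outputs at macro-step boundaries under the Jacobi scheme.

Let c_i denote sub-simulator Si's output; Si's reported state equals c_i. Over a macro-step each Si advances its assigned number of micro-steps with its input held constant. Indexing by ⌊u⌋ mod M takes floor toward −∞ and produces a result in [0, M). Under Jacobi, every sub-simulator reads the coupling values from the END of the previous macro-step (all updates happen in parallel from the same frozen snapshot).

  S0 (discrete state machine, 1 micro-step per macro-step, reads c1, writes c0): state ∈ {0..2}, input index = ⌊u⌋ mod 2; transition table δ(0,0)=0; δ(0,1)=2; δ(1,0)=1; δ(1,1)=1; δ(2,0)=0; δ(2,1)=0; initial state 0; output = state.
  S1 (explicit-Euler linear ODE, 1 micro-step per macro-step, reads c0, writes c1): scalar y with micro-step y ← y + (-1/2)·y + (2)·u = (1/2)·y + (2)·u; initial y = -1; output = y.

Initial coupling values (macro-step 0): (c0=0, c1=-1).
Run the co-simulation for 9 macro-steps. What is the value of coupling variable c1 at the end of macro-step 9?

c1 at macro-step 9 = 1103/512

macro 1: S0 reads c1=-1 → after 1×micro: 2; S1 reads c0=0 → after 1×micro: -1/2 ⇒ (c0=2, c1=-1/2)
macro 2: S0 reads c1=-1/2 → after 1×micro: 0; S1 reads c0=2 → after 1×micro: 15/4 ⇒ (c0=0, c1=15/4)
macro 3: S0 reads c1=15/4 → after 1×micro: 2; S1 reads c0=0 → after 1×micro: 15/8 ⇒ (c0=2, c1=15/8)
macro 4: S0 reads c1=15/8 → after 1×micro: 0; S1 reads c0=2 → after 1×micro: 79/16 ⇒ (c0=0, c1=79/16)
macro 5: S0 reads c1=79/16 → after 1×micro: 0; S1 reads c0=0 → after 1×micro: 79/32 ⇒ (c0=0, c1=79/32)
macro 6: S0 reads c1=79/32 → after 1×micro: 0; S1 reads c0=0 → after 1×micro: 79/64 ⇒ (c0=0, c1=79/64)
macro 7: S0 reads c1=79/64 → after 1×micro: 2; S1 reads c0=0 → after 1×micro: 79/128 ⇒ (c0=2, c1=79/128)
macro 8: S0 reads c1=79/128 → after 1×micro: 0; S1 reads c0=2 → after 1×micro: 1103/256 ⇒ (c0=0, c1=1103/256)
macro 9: S0 reads c1=1103/256 → after 1×micro: 0; S1 reads c0=0 → after 1×micro: 1103/512 ⇒ (c0=0, c1=1103/512)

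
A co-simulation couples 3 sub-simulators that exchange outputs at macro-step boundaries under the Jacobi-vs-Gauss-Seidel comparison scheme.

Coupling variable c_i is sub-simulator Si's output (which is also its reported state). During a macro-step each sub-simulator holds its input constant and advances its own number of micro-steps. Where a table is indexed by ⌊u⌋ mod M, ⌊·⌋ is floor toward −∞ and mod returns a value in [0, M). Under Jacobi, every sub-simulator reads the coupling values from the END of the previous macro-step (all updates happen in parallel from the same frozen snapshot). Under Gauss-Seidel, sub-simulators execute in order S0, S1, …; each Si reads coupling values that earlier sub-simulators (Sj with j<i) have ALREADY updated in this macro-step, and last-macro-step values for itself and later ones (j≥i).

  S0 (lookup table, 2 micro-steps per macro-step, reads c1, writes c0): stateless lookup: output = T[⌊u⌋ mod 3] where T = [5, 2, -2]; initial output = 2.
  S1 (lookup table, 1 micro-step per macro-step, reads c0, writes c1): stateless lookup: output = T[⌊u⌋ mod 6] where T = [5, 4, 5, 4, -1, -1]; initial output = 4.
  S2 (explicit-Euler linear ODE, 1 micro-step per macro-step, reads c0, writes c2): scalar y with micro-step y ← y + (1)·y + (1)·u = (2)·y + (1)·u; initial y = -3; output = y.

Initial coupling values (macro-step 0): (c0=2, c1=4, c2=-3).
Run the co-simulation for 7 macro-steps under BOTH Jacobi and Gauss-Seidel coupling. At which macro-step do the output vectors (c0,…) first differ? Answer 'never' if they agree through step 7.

[Jacobi] macro 1: S0 reads c1=4 → after 2×micro: 2; S1 reads c0=2 → after 1×micro: 5; S2 reads c0=2 → after 1×micro: -4 ⇒ (c0=2, c1=5, c2=-4)
[Jacobi] macro 2: S0 reads c1=5 → after 2×micro: -2; S1 reads c0=2 → after 1×micro: 5; S2 reads c0=2 → after 1×micro: -6 ⇒ (c0=-2, c1=5, c2=-6)
[Jacobi] macro 3: S0 reads c1=5 → after 2×micro: -2; S1 reads c0=-2 → after 1×micro: -1; S2 reads c0=-2 → after 1×micro: -14 ⇒ (c0=-2, c1=-1, c2=-14)
[Jacobi] macro 4: S0 reads c1=-1 → after 2×micro: -2; S1 reads c0=-2 → after 1×micro: -1; S2 reads c0=-2 → after 1×micro: -30 ⇒ (c0=-2, c1=-1, c2=-30)
[Jacobi] macro 5: S0 reads c1=-1 → after 2×micro: -2; S1 reads c0=-2 → after 1×micro: -1; S2 reads c0=-2 → after 1×micro: -62 ⇒ (c0=-2, c1=-1, c2=-62)
[Jacobi] macro 6: S0 reads c1=-1 → after 2×micro: -2; S1 reads c0=-2 → after 1×micro: -1; S2 reads c0=-2 → after 1×micro: -126 ⇒ (c0=-2, c1=-1, c2=-126)
[Jacobi] macro 7: S0 reads c1=-1 → after 2×micro: -2; S1 reads c0=-2 → after 1×micro: -1; S2 reads c0=-2 → after 1×micro: -254 ⇒ (c0=-2, c1=-1, c2=-254)
[Gauss-Seidel] macro 1: S0 reads c1=4 → after 2×micro: 2; S1 reads c0=2 → after 1×micro: 5; S2 reads c0=2 → after 1×micro: -4 ⇒ (c0=2, c1=5, c2=-4)
[Gauss-Seidel] macro 2: S0 reads c1=5 → after 2×micro: -2; S1 reads c0=-2 → after 1×micro: -1; S2 reads c0=-2 → after 1×micro: -10 ⇒ (c0=-2, c1=-1, c2=-10)
[Gauss-Seidel] macro 3: S0 reads c1=-1 → after 2×micro: -2; S1 reads c0=-2 → after 1×micro: -1; S2 reads c0=-2 → after 1×micro: -22 ⇒ (c0=-2, c1=-1, c2=-22)
[Gauss-Seidel] macro 4: S0 reads c1=-1 → after 2×micro: -2; S1 reads c0=-2 → after 1×micro: -1; S2 reads c0=-2 → after 1×micro: -46 ⇒ (c0=-2, c1=-1, c2=-46)
[Gauss-Seidel] macro 5: S0 reads c1=-1 → after 2×micro: -2; S1 reads c0=-2 → after 1×micro: -1; S2 reads c0=-2 → after 1×micro: -94 ⇒ (c0=-2, c1=-1, c2=-94)
[Gauss-Seidel] macro 6: S0 reads c1=-1 → after 2×micro: -2; S1 reads c0=-2 → after 1×micro: -1; S2 reads c0=-2 → after 1×micro: -190 ⇒ (c0=-2, c1=-1, c2=-190)
[Gauss-Seidel] macro 7: S0 reads c1=-1 → after 2×micro: -2; S1 reads c0=-2 → after 1×micro: -1; S2 reads c0=-2 → after 1×micro: -382 ⇒ (c0=-2, c1=-1, c2=-382)

first divergence at macro-step: 2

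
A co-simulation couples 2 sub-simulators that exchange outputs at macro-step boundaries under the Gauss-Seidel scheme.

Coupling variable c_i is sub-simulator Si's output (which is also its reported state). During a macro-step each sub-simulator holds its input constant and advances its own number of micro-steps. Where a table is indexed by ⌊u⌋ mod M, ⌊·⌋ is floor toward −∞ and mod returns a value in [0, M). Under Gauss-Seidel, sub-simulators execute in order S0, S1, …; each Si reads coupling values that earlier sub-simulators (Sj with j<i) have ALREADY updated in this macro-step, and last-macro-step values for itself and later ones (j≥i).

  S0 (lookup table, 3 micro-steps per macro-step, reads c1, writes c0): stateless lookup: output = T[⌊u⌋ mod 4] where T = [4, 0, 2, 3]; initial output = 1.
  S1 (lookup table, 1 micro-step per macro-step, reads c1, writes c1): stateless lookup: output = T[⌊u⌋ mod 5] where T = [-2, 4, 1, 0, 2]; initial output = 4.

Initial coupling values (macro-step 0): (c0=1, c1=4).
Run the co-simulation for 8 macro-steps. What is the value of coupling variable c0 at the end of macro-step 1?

macro 1: S0 reads c1=4 → after 3×micro: 4; S1 reads c1=4 → after 1×micro: 2 ⇒ (c0=4, c1=2)
macro 2: S0 reads c1=2 → after 3×micro: 2; S1 reads c1=2 → after 1×micro: 1 ⇒ (c0=2, c1=1)
macro 3: S0 reads c1=1 → after 3×micro: 0; S1 reads c1=1 → after 1×micro: 4 ⇒ (c0=0, c1=4)
macro 4: S0 reads c1=4 → after 3×micro: 4; S1 reads c1=4 → after 1×micro: 2 ⇒ (c0=4, c1=2)
macro 5: S0 reads c1=2 → after 3×micro: 2; S1 reads c1=2 → after 1×micro: 1 ⇒ (c0=2, c1=1)
macro 6: S0 reads c1=1 → after 3×micro: 0; S1 reads c1=1 → after 1×micro: 4 ⇒ (c0=0, c1=4)
macro 7: S0 reads c1=4 → after 3×micro: 4; S1 reads c1=4 → after 1×micro: 2 ⇒ (c0=4, c1=2)
macro 8: S0 reads c1=2 → after 3×micro: 2; S1 reads c1=2 → after 1×micro: 1 ⇒ (c0=2, c1=1)

c0 at macro-step 1 = 4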